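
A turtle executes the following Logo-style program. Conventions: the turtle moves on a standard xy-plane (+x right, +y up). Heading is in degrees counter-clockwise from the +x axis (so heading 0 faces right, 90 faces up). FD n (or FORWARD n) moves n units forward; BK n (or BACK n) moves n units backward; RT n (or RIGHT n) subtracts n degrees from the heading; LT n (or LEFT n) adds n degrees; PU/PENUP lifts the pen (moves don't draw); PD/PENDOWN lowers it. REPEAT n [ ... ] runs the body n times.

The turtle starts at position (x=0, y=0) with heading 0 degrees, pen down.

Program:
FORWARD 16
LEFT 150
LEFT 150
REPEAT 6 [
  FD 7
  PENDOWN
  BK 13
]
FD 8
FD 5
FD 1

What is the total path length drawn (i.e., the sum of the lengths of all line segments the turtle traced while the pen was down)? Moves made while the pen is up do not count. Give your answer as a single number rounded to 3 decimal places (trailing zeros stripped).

Answer: 150

Derivation:
Executing turtle program step by step:
Start: pos=(0,0), heading=0, pen down
FD 16: (0,0) -> (16,0) [heading=0, draw]
LT 150: heading 0 -> 150
LT 150: heading 150 -> 300
REPEAT 6 [
  -- iteration 1/6 --
  FD 7: (16,0) -> (19.5,-6.062) [heading=300, draw]
  PD: pen down
  BK 13: (19.5,-6.062) -> (13,5.196) [heading=300, draw]
  -- iteration 2/6 --
  FD 7: (13,5.196) -> (16.5,-0.866) [heading=300, draw]
  PD: pen down
  BK 13: (16.5,-0.866) -> (10,10.392) [heading=300, draw]
  -- iteration 3/6 --
  FD 7: (10,10.392) -> (13.5,4.33) [heading=300, draw]
  PD: pen down
  BK 13: (13.5,4.33) -> (7,15.588) [heading=300, draw]
  -- iteration 4/6 --
  FD 7: (7,15.588) -> (10.5,9.526) [heading=300, draw]
  PD: pen down
  BK 13: (10.5,9.526) -> (4,20.785) [heading=300, draw]
  -- iteration 5/6 --
  FD 7: (4,20.785) -> (7.5,14.722) [heading=300, draw]
  PD: pen down
  BK 13: (7.5,14.722) -> (1,25.981) [heading=300, draw]
  -- iteration 6/6 --
  FD 7: (1,25.981) -> (4.5,19.919) [heading=300, draw]
  PD: pen down
  BK 13: (4.5,19.919) -> (-2,31.177) [heading=300, draw]
]
FD 8: (-2,31.177) -> (2,24.249) [heading=300, draw]
FD 5: (2,24.249) -> (4.5,19.919) [heading=300, draw]
FD 1: (4.5,19.919) -> (5,19.053) [heading=300, draw]
Final: pos=(5,19.053), heading=300, 16 segment(s) drawn

Segment lengths:
  seg 1: (0,0) -> (16,0), length = 16
  seg 2: (16,0) -> (19.5,-6.062), length = 7
  seg 3: (19.5,-6.062) -> (13,5.196), length = 13
  seg 4: (13,5.196) -> (16.5,-0.866), length = 7
  seg 5: (16.5,-0.866) -> (10,10.392), length = 13
  seg 6: (10,10.392) -> (13.5,4.33), length = 7
  seg 7: (13.5,4.33) -> (7,15.588), length = 13
  seg 8: (7,15.588) -> (10.5,9.526), length = 7
  seg 9: (10.5,9.526) -> (4,20.785), length = 13
  seg 10: (4,20.785) -> (7.5,14.722), length = 7
  seg 11: (7.5,14.722) -> (1,25.981), length = 13
  seg 12: (1,25.981) -> (4.5,19.919), length = 7
  seg 13: (4.5,19.919) -> (-2,31.177), length = 13
  seg 14: (-2,31.177) -> (2,24.249), length = 8
  seg 15: (2,24.249) -> (4.5,19.919), length = 5
  seg 16: (4.5,19.919) -> (5,19.053), length = 1
Total = 150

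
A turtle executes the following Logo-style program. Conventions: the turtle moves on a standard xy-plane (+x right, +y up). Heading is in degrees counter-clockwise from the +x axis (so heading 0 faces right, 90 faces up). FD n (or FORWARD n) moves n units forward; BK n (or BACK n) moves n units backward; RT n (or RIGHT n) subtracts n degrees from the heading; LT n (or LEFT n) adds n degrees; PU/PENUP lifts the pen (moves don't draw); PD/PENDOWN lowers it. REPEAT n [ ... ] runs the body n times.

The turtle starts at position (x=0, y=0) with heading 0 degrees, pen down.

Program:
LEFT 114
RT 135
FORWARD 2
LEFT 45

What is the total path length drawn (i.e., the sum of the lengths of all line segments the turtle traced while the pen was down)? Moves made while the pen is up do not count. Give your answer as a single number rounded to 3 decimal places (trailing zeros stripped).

Answer: 2

Derivation:
Executing turtle program step by step:
Start: pos=(0,0), heading=0, pen down
LT 114: heading 0 -> 114
RT 135: heading 114 -> 339
FD 2: (0,0) -> (1.867,-0.717) [heading=339, draw]
LT 45: heading 339 -> 24
Final: pos=(1.867,-0.717), heading=24, 1 segment(s) drawn

Segment lengths:
  seg 1: (0,0) -> (1.867,-0.717), length = 2
Total = 2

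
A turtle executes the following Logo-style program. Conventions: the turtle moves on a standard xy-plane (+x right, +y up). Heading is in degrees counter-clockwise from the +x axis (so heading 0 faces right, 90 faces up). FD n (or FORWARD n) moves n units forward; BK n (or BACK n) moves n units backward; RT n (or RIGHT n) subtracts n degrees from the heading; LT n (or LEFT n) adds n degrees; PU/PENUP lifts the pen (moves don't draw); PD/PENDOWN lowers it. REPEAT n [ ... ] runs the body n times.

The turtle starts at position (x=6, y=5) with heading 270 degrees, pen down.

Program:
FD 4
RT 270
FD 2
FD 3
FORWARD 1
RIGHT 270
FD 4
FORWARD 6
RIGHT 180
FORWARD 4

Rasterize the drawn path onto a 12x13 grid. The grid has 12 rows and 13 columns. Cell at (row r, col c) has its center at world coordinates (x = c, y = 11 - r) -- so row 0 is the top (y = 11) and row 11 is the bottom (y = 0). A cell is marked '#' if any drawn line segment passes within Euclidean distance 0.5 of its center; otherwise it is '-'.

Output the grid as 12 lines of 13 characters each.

Answer: ------------#
------------#
------------#
------------#
------------#
------------#
------#-----#
------#-----#
------#-----#
------#-----#
------#######
-------------

Derivation:
Segment 0: (6,5) -> (6,1)
Segment 1: (6,1) -> (8,1)
Segment 2: (8,1) -> (11,1)
Segment 3: (11,1) -> (12,1)
Segment 4: (12,1) -> (12,5)
Segment 5: (12,5) -> (12,11)
Segment 6: (12,11) -> (12,7)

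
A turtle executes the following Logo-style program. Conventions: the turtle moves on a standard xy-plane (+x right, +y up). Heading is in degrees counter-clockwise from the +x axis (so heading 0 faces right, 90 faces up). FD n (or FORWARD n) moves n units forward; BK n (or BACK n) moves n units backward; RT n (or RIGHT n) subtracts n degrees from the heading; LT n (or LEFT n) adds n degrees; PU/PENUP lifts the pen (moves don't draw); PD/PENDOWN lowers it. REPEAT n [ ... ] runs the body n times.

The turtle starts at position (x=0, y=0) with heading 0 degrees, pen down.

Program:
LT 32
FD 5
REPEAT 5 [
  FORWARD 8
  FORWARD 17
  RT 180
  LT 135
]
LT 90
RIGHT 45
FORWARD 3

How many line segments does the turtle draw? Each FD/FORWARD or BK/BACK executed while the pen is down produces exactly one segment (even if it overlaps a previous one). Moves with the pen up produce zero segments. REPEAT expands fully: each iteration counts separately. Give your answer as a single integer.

Answer: 12

Derivation:
Executing turtle program step by step:
Start: pos=(0,0), heading=0, pen down
LT 32: heading 0 -> 32
FD 5: (0,0) -> (4.24,2.65) [heading=32, draw]
REPEAT 5 [
  -- iteration 1/5 --
  FD 8: (4.24,2.65) -> (11.025,6.889) [heading=32, draw]
  FD 17: (11.025,6.889) -> (25.441,15.898) [heading=32, draw]
  RT 180: heading 32 -> 212
  LT 135: heading 212 -> 347
  -- iteration 2/5 --
  FD 8: (25.441,15.898) -> (33.236,14.098) [heading=347, draw]
  FD 17: (33.236,14.098) -> (49.801,10.274) [heading=347, draw]
  RT 180: heading 347 -> 167
  LT 135: heading 167 -> 302
  -- iteration 3/5 --
  FD 8: (49.801,10.274) -> (54.04,3.489) [heading=302, draw]
  FD 17: (54.04,3.489) -> (63.049,-10.927) [heading=302, draw]
  RT 180: heading 302 -> 122
  LT 135: heading 122 -> 257
  -- iteration 4/5 --
  FD 8: (63.049,-10.927) -> (61.249,-18.722) [heading=257, draw]
  FD 17: (61.249,-18.722) -> (57.425,-35.287) [heading=257, draw]
  RT 180: heading 257 -> 77
  LT 135: heading 77 -> 212
  -- iteration 5/5 --
  FD 8: (57.425,-35.287) -> (50.641,-39.526) [heading=212, draw]
  FD 17: (50.641,-39.526) -> (36.224,-48.535) [heading=212, draw]
  RT 180: heading 212 -> 32
  LT 135: heading 32 -> 167
]
LT 90: heading 167 -> 257
RT 45: heading 257 -> 212
FD 3: (36.224,-48.535) -> (33.68,-50.124) [heading=212, draw]
Final: pos=(33.68,-50.124), heading=212, 12 segment(s) drawn
Segments drawn: 12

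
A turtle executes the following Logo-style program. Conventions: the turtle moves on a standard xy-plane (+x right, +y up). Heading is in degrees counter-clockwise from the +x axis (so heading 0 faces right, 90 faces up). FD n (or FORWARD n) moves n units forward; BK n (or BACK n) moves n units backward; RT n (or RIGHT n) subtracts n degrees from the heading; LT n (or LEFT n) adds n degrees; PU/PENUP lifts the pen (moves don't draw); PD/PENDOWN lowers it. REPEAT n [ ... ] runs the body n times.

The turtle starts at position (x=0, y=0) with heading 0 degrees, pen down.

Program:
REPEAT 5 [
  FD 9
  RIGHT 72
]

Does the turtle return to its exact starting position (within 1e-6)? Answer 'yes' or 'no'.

Answer: yes

Derivation:
Executing turtle program step by step:
Start: pos=(0,0), heading=0, pen down
REPEAT 5 [
  -- iteration 1/5 --
  FD 9: (0,0) -> (9,0) [heading=0, draw]
  RT 72: heading 0 -> 288
  -- iteration 2/5 --
  FD 9: (9,0) -> (11.781,-8.56) [heading=288, draw]
  RT 72: heading 288 -> 216
  -- iteration 3/5 --
  FD 9: (11.781,-8.56) -> (4.5,-13.85) [heading=216, draw]
  RT 72: heading 216 -> 144
  -- iteration 4/5 --
  FD 9: (4.5,-13.85) -> (-2.781,-8.56) [heading=144, draw]
  RT 72: heading 144 -> 72
  -- iteration 5/5 --
  FD 9: (-2.781,-8.56) -> (0,0) [heading=72, draw]
  RT 72: heading 72 -> 0
]
Final: pos=(0,0), heading=0, 5 segment(s) drawn

Start position: (0, 0)
Final position: (0, 0)
Distance = 0; < 1e-6 -> CLOSED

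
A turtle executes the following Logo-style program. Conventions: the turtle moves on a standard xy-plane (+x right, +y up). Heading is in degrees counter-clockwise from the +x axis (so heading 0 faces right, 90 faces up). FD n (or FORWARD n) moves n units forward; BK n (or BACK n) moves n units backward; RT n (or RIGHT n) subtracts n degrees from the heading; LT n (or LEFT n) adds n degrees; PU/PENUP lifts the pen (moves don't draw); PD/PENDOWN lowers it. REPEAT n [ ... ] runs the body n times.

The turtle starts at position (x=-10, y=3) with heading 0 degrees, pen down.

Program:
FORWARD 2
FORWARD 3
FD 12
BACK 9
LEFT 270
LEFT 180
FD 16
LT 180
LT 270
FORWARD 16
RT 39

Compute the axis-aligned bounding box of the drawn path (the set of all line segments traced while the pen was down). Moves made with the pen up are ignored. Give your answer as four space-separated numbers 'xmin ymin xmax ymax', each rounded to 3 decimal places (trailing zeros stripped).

Executing turtle program step by step:
Start: pos=(-10,3), heading=0, pen down
FD 2: (-10,3) -> (-8,3) [heading=0, draw]
FD 3: (-8,3) -> (-5,3) [heading=0, draw]
FD 12: (-5,3) -> (7,3) [heading=0, draw]
BK 9: (7,3) -> (-2,3) [heading=0, draw]
LT 270: heading 0 -> 270
LT 180: heading 270 -> 90
FD 16: (-2,3) -> (-2,19) [heading=90, draw]
LT 180: heading 90 -> 270
LT 270: heading 270 -> 180
FD 16: (-2,19) -> (-18,19) [heading=180, draw]
RT 39: heading 180 -> 141
Final: pos=(-18,19), heading=141, 6 segment(s) drawn

Segment endpoints: x in {-18, -10, -8, -5, -2, -2, 7}, y in {3, 19, 19}
xmin=-18, ymin=3, xmax=7, ymax=19

Answer: -18 3 7 19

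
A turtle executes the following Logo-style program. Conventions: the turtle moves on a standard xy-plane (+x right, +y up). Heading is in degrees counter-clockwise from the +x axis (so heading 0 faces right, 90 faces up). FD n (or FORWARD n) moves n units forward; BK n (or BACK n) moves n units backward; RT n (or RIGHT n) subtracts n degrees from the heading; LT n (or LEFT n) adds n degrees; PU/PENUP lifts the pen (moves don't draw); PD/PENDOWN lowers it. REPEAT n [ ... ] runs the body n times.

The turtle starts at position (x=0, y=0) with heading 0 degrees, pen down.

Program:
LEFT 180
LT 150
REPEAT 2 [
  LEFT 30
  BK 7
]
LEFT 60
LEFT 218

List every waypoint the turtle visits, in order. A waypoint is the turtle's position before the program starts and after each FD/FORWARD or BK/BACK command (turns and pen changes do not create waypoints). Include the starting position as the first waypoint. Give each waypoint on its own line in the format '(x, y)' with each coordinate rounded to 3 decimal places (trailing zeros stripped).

Executing turtle program step by step:
Start: pos=(0,0), heading=0, pen down
LT 180: heading 0 -> 180
LT 150: heading 180 -> 330
REPEAT 2 [
  -- iteration 1/2 --
  LT 30: heading 330 -> 0
  BK 7: (0,0) -> (-7,0) [heading=0, draw]
  -- iteration 2/2 --
  LT 30: heading 0 -> 30
  BK 7: (-7,0) -> (-13.062,-3.5) [heading=30, draw]
]
LT 60: heading 30 -> 90
LT 218: heading 90 -> 308
Final: pos=(-13.062,-3.5), heading=308, 2 segment(s) drawn
Waypoints (3 total):
(0, 0)
(-7, 0)
(-13.062, -3.5)

Answer: (0, 0)
(-7, 0)
(-13.062, -3.5)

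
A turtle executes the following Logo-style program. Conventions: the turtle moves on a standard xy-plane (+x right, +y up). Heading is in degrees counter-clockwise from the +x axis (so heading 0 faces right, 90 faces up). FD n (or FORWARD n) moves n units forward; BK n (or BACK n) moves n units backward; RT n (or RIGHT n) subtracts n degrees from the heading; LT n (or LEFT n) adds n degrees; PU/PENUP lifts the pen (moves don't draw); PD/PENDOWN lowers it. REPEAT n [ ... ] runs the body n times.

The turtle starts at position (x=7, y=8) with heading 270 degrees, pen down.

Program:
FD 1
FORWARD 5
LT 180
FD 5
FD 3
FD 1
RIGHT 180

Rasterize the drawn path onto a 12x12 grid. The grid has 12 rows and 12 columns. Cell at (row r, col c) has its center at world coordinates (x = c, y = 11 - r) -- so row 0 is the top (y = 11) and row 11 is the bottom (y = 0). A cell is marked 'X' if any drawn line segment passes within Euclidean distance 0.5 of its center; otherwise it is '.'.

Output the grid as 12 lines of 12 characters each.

Segment 0: (7,8) -> (7,7)
Segment 1: (7,7) -> (7,2)
Segment 2: (7,2) -> (7,7)
Segment 3: (7,7) -> (7,10)
Segment 4: (7,10) -> (7,11)

Answer: .......X....
.......X....
.......X....
.......X....
.......X....
.......X....
.......X....
.......X....
.......X....
.......X....
............
............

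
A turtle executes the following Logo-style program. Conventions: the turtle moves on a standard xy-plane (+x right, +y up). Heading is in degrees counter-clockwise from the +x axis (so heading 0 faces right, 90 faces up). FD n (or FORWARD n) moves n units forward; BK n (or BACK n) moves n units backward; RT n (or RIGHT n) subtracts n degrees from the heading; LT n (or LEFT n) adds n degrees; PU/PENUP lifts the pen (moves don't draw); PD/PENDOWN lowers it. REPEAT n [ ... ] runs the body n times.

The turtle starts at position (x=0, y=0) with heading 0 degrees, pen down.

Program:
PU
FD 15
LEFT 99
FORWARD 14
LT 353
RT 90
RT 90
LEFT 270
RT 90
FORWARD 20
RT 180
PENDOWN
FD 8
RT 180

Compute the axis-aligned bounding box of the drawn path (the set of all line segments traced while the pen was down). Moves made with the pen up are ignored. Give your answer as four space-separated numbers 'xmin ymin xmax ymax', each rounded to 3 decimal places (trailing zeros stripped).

Answer: 12.112 25.82 12.391 33.815

Derivation:
Executing turtle program step by step:
Start: pos=(0,0), heading=0, pen down
PU: pen up
FD 15: (0,0) -> (15,0) [heading=0, move]
LT 99: heading 0 -> 99
FD 14: (15,0) -> (12.81,13.828) [heading=99, move]
LT 353: heading 99 -> 92
RT 90: heading 92 -> 2
RT 90: heading 2 -> 272
LT 270: heading 272 -> 182
RT 90: heading 182 -> 92
FD 20: (12.81,13.828) -> (12.112,33.815) [heading=92, move]
RT 180: heading 92 -> 272
PD: pen down
FD 8: (12.112,33.815) -> (12.391,25.82) [heading=272, draw]
RT 180: heading 272 -> 92
Final: pos=(12.391,25.82), heading=92, 1 segment(s) drawn

Segment endpoints: x in {12.112, 12.391}, y in {25.82, 33.815}
xmin=12.112, ymin=25.82, xmax=12.391, ymax=33.815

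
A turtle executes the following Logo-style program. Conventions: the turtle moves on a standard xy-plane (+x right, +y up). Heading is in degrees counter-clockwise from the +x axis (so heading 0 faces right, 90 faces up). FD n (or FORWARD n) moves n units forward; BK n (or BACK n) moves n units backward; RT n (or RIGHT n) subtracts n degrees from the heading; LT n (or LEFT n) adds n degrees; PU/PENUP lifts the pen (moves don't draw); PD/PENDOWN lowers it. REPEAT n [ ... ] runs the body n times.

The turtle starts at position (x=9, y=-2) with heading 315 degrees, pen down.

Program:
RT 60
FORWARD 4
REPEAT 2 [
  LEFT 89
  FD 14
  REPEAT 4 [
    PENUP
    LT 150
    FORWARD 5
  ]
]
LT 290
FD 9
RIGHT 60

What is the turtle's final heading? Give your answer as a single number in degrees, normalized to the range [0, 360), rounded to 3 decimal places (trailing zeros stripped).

Executing turtle program step by step:
Start: pos=(9,-2), heading=315, pen down
RT 60: heading 315 -> 255
FD 4: (9,-2) -> (7.965,-5.864) [heading=255, draw]
REPEAT 2 [
  -- iteration 1/2 --
  LT 89: heading 255 -> 344
  FD 14: (7.965,-5.864) -> (21.422,-9.723) [heading=344, draw]
  REPEAT 4 [
    -- iteration 1/4 --
    PU: pen up
    LT 150: heading 344 -> 134
    FD 5: (21.422,-9.723) -> (17.949,-6.126) [heading=134, move]
    -- iteration 2/4 --
    PU: pen up
    LT 150: heading 134 -> 284
    FD 5: (17.949,-6.126) -> (19.159,-10.977) [heading=284, move]
    -- iteration 3/4 --
    PU: pen up
    LT 150: heading 284 -> 74
    FD 5: (19.159,-10.977) -> (20.537,-6.171) [heading=74, move]
    -- iteration 4/4 --
    PU: pen up
    LT 150: heading 74 -> 224
    FD 5: (20.537,-6.171) -> (16.94,-9.644) [heading=224, move]
  ]
  -- iteration 2/2 --
  LT 89: heading 224 -> 313
  FD 14: (16.94,-9.644) -> (26.488,-19.883) [heading=313, move]
  REPEAT 4 [
    -- iteration 1/4 --
    PU: pen up
    LT 150: heading 313 -> 103
    FD 5: (26.488,-19.883) -> (25.363,-15.011) [heading=103, move]
    -- iteration 2/4 --
    PU: pen up
    LT 150: heading 103 -> 253
    FD 5: (25.363,-15.011) -> (23.902,-19.793) [heading=253, move]
    -- iteration 3/4 --
    PU: pen up
    LT 150: heading 253 -> 43
    FD 5: (23.902,-19.793) -> (27.558,-16.383) [heading=43, move]
    -- iteration 4/4 --
    PU: pen up
    LT 150: heading 43 -> 193
    FD 5: (27.558,-16.383) -> (22.686,-17.508) [heading=193, move]
  ]
]
LT 290: heading 193 -> 123
FD 9: (22.686,-17.508) -> (17.785,-9.96) [heading=123, move]
RT 60: heading 123 -> 63
Final: pos=(17.785,-9.96), heading=63, 2 segment(s) drawn

Answer: 63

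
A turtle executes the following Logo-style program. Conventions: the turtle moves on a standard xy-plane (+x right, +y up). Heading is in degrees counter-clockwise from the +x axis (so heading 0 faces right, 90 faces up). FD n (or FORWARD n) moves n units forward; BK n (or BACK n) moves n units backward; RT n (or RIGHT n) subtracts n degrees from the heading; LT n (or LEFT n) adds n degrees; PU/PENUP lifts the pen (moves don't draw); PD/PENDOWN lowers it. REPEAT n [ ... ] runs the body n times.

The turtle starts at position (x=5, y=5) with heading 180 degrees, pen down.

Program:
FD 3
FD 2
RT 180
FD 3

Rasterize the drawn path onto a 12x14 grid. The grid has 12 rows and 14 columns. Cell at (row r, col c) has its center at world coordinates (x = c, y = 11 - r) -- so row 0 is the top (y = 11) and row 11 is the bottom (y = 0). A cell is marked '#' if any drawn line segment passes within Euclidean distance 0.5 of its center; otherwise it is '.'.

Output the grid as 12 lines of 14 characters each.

Segment 0: (5,5) -> (2,5)
Segment 1: (2,5) -> (0,5)
Segment 2: (0,5) -> (3,5)

Answer: ..............
..............
..............
..............
..............
..............
######........
..............
..............
..............
..............
..............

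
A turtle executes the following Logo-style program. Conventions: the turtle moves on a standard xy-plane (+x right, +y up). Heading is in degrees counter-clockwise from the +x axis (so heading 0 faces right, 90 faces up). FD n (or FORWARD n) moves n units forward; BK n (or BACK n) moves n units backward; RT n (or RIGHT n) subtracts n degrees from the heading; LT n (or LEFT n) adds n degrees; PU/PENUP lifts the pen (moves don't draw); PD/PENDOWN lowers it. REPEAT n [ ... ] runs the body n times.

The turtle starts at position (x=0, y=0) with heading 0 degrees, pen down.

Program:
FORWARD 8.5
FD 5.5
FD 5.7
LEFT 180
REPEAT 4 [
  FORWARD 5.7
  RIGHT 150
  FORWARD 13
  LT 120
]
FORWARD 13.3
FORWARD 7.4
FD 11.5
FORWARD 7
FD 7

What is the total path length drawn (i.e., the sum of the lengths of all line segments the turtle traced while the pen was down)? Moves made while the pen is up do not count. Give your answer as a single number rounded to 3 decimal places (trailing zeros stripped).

Executing turtle program step by step:
Start: pos=(0,0), heading=0, pen down
FD 8.5: (0,0) -> (8.5,0) [heading=0, draw]
FD 5.5: (8.5,0) -> (14,0) [heading=0, draw]
FD 5.7: (14,0) -> (19.7,0) [heading=0, draw]
LT 180: heading 0 -> 180
REPEAT 4 [
  -- iteration 1/4 --
  FD 5.7: (19.7,0) -> (14,0) [heading=180, draw]
  RT 150: heading 180 -> 30
  FD 13: (14,0) -> (25.258,6.5) [heading=30, draw]
  LT 120: heading 30 -> 150
  -- iteration 2/4 --
  FD 5.7: (25.258,6.5) -> (20.322,9.35) [heading=150, draw]
  RT 150: heading 150 -> 0
  FD 13: (20.322,9.35) -> (33.322,9.35) [heading=0, draw]
  LT 120: heading 0 -> 120
  -- iteration 3/4 --
  FD 5.7: (33.322,9.35) -> (30.472,14.286) [heading=120, draw]
  RT 150: heading 120 -> 330
  FD 13: (30.472,14.286) -> (41.73,7.786) [heading=330, draw]
  LT 120: heading 330 -> 90
  -- iteration 4/4 --
  FD 5.7: (41.73,7.786) -> (41.73,13.486) [heading=90, draw]
  RT 150: heading 90 -> 300
  FD 13: (41.73,13.486) -> (48.23,2.228) [heading=300, draw]
  LT 120: heading 300 -> 60
]
FD 13.3: (48.23,2.228) -> (54.88,13.746) [heading=60, draw]
FD 7.4: (54.88,13.746) -> (58.58,20.155) [heading=60, draw]
FD 11.5: (58.58,20.155) -> (64.33,30.114) [heading=60, draw]
FD 7: (64.33,30.114) -> (67.83,36.176) [heading=60, draw]
FD 7: (67.83,36.176) -> (71.33,42.238) [heading=60, draw]
Final: pos=(71.33,42.238), heading=60, 16 segment(s) drawn

Segment lengths:
  seg 1: (0,0) -> (8.5,0), length = 8.5
  seg 2: (8.5,0) -> (14,0), length = 5.5
  seg 3: (14,0) -> (19.7,0), length = 5.7
  seg 4: (19.7,0) -> (14,0), length = 5.7
  seg 5: (14,0) -> (25.258,6.5), length = 13
  seg 6: (25.258,6.5) -> (20.322,9.35), length = 5.7
  seg 7: (20.322,9.35) -> (33.322,9.35), length = 13
  seg 8: (33.322,9.35) -> (30.472,14.286), length = 5.7
  seg 9: (30.472,14.286) -> (41.73,7.786), length = 13
  seg 10: (41.73,7.786) -> (41.73,13.486), length = 5.7
  seg 11: (41.73,13.486) -> (48.23,2.228), length = 13
  seg 12: (48.23,2.228) -> (54.88,13.746), length = 13.3
  seg 13: (54.88,13.746) -> (58.58,20.155), length = 7.4
  seg 14: (58.58,20.155) -> (64.33,30.114), length = 11.5
  seg 15: (64.33,30.114) -> (67.83,36.176), length = 7
  seg 16: (67.83,36.176) -> (71.33,42.238), length = 7
Total = 140.7

Answer: 140.7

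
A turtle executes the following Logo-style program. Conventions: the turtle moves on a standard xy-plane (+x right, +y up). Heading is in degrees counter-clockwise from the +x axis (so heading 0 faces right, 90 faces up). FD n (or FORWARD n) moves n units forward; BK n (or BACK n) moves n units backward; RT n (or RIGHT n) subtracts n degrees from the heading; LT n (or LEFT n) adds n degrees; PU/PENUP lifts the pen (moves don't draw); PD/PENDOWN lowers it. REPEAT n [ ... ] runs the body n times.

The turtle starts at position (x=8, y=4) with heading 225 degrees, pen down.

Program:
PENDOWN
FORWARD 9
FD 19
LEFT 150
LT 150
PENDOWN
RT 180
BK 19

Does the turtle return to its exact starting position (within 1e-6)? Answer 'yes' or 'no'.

Executing turtle program step by step:
Start: pos=(8,4), heading=225, pen down
PD: pen down
FD 9: (8,4) -> (1.636,-2.364) [heading=225, draw]
FD 19: (1.636,-2.364) -> (-11.799,-15.799) [heading=225, draw]
LT 150: heading 225 -> 15
LT 150: heading 15 -> 165
PD: pen down
RT 180: heading 165 -> 345
BK 19: (-11.799,-15.799) -> (-30.152,-10.881) [heading=345, draw]
Final: pos=(-30.152,-10.881), heading=345, 3 segment(s) drawn

Start position: (8, 4)
Final position: (-30.152, -10.881)
Distance = 40.951; >= 1e-6 -> NOT closed

Answer: no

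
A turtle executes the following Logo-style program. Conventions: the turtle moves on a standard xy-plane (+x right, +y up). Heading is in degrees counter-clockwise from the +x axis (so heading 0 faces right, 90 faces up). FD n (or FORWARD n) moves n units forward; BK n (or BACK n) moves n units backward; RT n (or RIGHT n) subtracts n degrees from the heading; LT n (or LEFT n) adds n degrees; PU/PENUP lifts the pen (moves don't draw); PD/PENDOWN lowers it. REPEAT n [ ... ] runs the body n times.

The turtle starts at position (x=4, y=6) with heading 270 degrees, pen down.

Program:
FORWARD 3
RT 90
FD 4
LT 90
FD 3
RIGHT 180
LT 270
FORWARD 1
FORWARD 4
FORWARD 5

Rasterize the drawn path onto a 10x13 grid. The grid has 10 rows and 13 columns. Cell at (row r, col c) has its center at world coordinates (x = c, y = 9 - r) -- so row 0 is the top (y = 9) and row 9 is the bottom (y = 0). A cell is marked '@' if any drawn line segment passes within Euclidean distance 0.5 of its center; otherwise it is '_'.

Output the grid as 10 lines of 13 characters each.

Answer: _____________
_____________
_____________
____@________
____@________
____@________
@@@@@________
@____________
@____________
@@@@@@@@@@@__

Derivation:
Segment 0: (4,6) -> (4,3)
Segment 1: (4,3) -> (-0,3)
Segment 2: (-0,3) -> (-0,0)
Segment 3: (-0,0) -> (1,0)
Segment 4: (1,0) -> (5,-0)
Segment 5: (5,-0) -> (10,-0)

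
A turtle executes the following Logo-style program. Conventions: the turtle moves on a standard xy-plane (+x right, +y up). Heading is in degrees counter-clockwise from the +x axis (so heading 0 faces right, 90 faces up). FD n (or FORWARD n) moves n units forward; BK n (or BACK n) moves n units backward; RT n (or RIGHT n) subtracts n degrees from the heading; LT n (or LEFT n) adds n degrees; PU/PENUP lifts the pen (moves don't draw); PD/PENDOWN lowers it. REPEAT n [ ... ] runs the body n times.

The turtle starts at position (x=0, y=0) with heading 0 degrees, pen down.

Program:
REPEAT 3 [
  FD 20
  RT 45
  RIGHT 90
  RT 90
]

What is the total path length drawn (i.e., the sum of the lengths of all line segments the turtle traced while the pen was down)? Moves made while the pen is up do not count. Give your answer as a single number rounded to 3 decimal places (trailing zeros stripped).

Executing turtle program step by step:
Start: pos=(0,0), heading=0, pen down
REPEAT 3 [
  -- iteration 1/3 --
  FD 20: (0,0) -> (20,0) [heading=0, draw]
  RT 45: heading 0 -> 315
  RT 90: heading 315 -> 225
  RT 90: heading 225 -> 135
  -- iteration 2/3 --
  FD 20: (20,0) -> (5.858,14.142) [heading=135, draw]
  RT 45: heading 135 -> 90
  RT 90: heading 90 -> 0
  RT 90: heading 0 -> 270
  -- iteration 3/3 --
  FD 20: (5.858,14.142) -> (5.858,-5.858) [heading=270, draw]
  RT 45: heading 270 -> 225
  RT 90: heading 225 -> 135
  RT 90: heading 135 -> 45
]
Final: pos=(5.858,-5.858), heading=45, 3 segment(s) drawn

Segment lengths:
  seg 1: (0,0) -> (20,0), length = 20
  seg 2: (20,0) -> (5.858,14.142), length = 20
  seg 3: (5.858,14.142) -> (5.858,-5.858), length = 20
Total = 60

Answer: 60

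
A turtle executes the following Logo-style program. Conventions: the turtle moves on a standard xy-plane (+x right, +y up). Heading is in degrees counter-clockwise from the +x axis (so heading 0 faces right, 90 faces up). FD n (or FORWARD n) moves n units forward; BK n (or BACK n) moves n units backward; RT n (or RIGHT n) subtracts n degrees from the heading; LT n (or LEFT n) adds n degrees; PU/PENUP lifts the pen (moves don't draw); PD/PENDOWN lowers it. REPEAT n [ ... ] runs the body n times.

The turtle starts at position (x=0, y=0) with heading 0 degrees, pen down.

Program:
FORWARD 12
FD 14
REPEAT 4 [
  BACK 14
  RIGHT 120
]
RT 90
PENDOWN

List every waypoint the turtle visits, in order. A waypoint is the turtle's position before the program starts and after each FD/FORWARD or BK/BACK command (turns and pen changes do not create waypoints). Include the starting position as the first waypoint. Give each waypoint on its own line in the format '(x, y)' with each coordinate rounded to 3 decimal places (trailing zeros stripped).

Executing turtle program step by step:
Start: pos=(0,0), heading=0, pen down
FD 12: (0,0) -> (12,0) [heading=0, draw]
FD 14: (12,0) -> (26,0) [heading=0, draw]
REPEAT 4 [
  -- iteration 1/4 --
  BK 14: (26,0) -> (12,0) [heading=0, draw]
  RT 120: heading 0 -> 240
  -- iteration 2/4 --
  BK 14: (12,0) -> (19,12.124) [heading=240, draw]
  RT 120: heading 240 -> 120
  -- iteration 3/4 --
  BK 14: (19,12.124) -> (26,0) [heading=120, draw]
  RT 120: heading 120 -> 0
  -- iteration 4/4 --
  BK 14: (26,0) -> (12,0) [heading=0, draw]
  RT 120: heading 0 -> 240
]
RT 90: heading 240 -> 150
PD: pen down
Final: pos=(12,0), heading=150, 6 segment(s) drawn
Waypoints (7 total):
(0, 0)
(12, 0)
(26, 0)
(12, 0)
(19, 12.124)
(26, 0)
(12, 0)

Answer: (0, 0)
(12, 0)
(26, 0)
(12, 0)
(19, 12.124)
(26, 0)
(12, 0)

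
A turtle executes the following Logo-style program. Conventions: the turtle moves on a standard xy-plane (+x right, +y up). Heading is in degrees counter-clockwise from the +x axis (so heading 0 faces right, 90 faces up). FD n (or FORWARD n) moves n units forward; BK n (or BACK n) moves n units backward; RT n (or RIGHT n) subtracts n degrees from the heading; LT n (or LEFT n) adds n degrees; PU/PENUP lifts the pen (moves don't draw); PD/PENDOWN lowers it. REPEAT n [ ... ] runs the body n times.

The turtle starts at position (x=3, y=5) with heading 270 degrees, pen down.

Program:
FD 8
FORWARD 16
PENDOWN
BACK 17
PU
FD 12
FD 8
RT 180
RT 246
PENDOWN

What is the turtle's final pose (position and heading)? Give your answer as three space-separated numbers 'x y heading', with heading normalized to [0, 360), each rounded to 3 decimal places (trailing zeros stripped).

Executing turtle program step by step:
Start: pos=(3,5), heading=270, pen down
FD 8: (3,5) -> (3,-3) [heading=270, draw]
FD 16: (3,-3) -> (3,-19) [heading=270, draw]
PD: pen down
BK 17: (3,-19) -> (3,-2) [heading=270, draw]
PU: pen up
FD 12: (3,-2) -> (3,-14) [heading=270, move]
FD 8: (3,-14) -> (3,-22) [heading=270, move]
RT 180: heading 270 -> 90
RT 246: heading 90 -> 204
PD: pen down
Final: pos=(3,-22), heading=204, 3 segment(s) drawn

Answer: 3 -22 204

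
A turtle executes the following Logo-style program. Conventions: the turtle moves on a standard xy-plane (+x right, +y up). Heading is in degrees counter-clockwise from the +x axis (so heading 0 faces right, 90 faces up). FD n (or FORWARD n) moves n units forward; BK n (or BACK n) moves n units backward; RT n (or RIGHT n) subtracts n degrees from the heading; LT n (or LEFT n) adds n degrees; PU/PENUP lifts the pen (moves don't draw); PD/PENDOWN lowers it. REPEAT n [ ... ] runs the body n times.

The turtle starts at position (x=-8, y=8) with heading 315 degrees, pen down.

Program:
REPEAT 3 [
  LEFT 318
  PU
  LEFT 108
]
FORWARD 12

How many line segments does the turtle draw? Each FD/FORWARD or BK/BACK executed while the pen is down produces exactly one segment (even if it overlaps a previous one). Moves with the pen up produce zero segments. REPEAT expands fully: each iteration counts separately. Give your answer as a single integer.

Executing turtle program step by step:
Start: pos=(-8,8), heading=315, pen down
REPEAT 3 [
  -- iteration 1/3 --
  LT 318: heading 315 -> 273
  PU: pen up
  LT 108: heading 273 -> 21
  -- iteration 2/3 --
  LT 318: heading 21 -> 339
  PU: pen up
  LT 108: heading 339 -> 87
  -- iteration 3/3 --
  LT 318: heading 87 -> 45
  PU: pen up
  LT 108: heading 45 -> 153
]
FD 12: (-8,8) -> (-18.692,13.448) [heading=153, move]
Final: pos=(-18.692,13.448), heading=153, 0 segment(s) drawn
Segments drawn: 0

Answer: 0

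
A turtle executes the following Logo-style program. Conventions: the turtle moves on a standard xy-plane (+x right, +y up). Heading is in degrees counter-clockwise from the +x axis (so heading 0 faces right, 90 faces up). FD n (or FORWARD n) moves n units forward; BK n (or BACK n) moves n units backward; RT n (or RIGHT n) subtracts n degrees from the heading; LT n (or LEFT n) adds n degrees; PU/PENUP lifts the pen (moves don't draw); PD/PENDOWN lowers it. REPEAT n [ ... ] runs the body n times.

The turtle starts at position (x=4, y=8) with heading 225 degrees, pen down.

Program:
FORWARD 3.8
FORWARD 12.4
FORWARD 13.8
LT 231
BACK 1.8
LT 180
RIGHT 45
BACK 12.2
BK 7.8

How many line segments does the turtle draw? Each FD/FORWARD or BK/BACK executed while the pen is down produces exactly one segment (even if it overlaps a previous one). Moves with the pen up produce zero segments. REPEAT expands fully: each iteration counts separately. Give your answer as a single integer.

Answer: 6

Derivation:
Executing turtle program step by step:
Start: pos=(4,8), heading=225, pen down
FD 3.8: (4,8) -> (1.313,5.313) [heading=225, draw]
FD 12.4: (1.313,5.313) -> (-7.455,-3.455) [heading=225, draw]
FD 13.8: (-7.455,-3.455) -> (-17.213,-13.213) [heading=225, draw]
LT 231: heading 225 -> 96
BK 1.8: (-17.213,-13.213) -> (-17.025,-15.003) [heading=96, draw]
LT 180: heading 96 -> 276
RT 45: heading 276 -> 231
BK 12.2: (-17.025,-15.003) -> (-9.347,-5.522) [heading=231, draw]
BK 7.8: (-9.347,-5.522) -> (-4.439,0.54) [heading=231, draw]
Final: pos=(-4.439,0.54), heading=231, 6 segment(s) drawn
Segments drawn: 6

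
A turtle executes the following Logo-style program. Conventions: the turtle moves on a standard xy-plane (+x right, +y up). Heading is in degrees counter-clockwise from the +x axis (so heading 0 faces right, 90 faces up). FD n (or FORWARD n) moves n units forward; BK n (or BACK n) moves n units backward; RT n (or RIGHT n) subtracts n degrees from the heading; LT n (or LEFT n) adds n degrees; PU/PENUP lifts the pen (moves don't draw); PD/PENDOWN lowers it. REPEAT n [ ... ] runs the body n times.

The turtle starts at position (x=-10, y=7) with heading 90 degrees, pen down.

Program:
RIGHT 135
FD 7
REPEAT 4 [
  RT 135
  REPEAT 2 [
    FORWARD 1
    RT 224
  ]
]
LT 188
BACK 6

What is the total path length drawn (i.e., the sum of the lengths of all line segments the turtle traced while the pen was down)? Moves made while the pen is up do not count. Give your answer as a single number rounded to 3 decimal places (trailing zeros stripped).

Answer: 21

Derivation:
Executing turtle program step by step:
Start: pos=(-10,7), heading=90, pen down
RT 135: heading 90 -> 315
FD 7: (-10,7) -> (-5.05,2.05) [heading=315, draw]
REPEAT 4 [
  -- iteration 1/4 --
  RT 135: heading 315 -> 180
  REPEAT 2 [
    -- iteration 1/2 --
    FD 1: (-5.05,2.05) -> (-6.05,2.05) [heading=180, draw]
    RT 224: heading 180 -> 316
    -- iteration 2/2 --
    FD 1: (-6.05,2.05) -> (-5.331,1.356) [heading=316, draw]
    RT 224: heading 316 -> 92
  ]
  -- iteration 2/4 --
  RT 135: heading 92 -> 317
  REPEAT 2 [
    -- iteration 1/2 --
    FD 1: (-5.331,1.356) -> (-4.6,0.674) [heading=317, draw]
    RT 224: heading 317 -> 93
    -- iteration 2/2 --
    FD 1: (-4.6,0.674) -> (-4.652,1.672) [heading=93, draw]
    RT 224: heading 93 -> 229
  ]
  -- iteration 3/4 --
  RT 135: heading 229 -> 94
  REPEAT 2 [
    -- iteration 1/2 --
    FD 1: (-4.652,1.672) -> (-4.722,2.67) [heading=94, draw]
    RT 224: heading 94 -> 230
    -- iteration 2/2 --
    FD 1: (-4.722,2.67) -> (-5.364,1.904) [heading=230, draw]
    RT 224: heading 230 -> 6
  ]
  -- iteration 4/4 --
  RT 135: heading 6 -> 231
  REPEAT 2 [
    -- iteration 1/2 --
    FD 1: (-5.364,1.904) -> (-5.994,1.127) [heading=231, draw]
    RT 224: heading 231 -> 7
    -- iteration 2/2 --
    FD 1: (-5.994,1.127) -> (-5.001,1.248) [heading=7, draw]
    RT 224: heading 7 -> 143
  ]
]
LT 188: heading 143 -> 331
BK 6: (-5.001,1.248) -> (-10.249,4.157) [heading=331, draw]
Final: pos=(-10.249,4.157), heading=331, 10 segment(s) drawn

Segment lengths:
  seg 1: (-10,7) -> (-5.05,2.05), length = 7
  seg 2: (-5.05,2.05) -> (-6.05,2.05), length = 1
  seg 3: (-6.05,2.05) -> (-5.331,1.356), length = 1
  seg 4: (-5.331,1.356) -> (-4.6,0.674), length = 1
  seg 5: (-4.6,0.674) -> (-4.652,1.672), length = 1
  seg 6: (-4.652,1.672) -> (-4.722,2.67), length = 1
  seg 7: (-4.722,2.67) -> (-5.364,1.904), length = 1
  seg 8: (-5.364,1.904) -> (-5.994,1.127), length = 1
  seg 9: (-5.994,1.127) -> (-5.001,1.248), length = 1
  seg 10: (-5.001,1.248) -> (-10.249,4.157), length = 6
Total = 21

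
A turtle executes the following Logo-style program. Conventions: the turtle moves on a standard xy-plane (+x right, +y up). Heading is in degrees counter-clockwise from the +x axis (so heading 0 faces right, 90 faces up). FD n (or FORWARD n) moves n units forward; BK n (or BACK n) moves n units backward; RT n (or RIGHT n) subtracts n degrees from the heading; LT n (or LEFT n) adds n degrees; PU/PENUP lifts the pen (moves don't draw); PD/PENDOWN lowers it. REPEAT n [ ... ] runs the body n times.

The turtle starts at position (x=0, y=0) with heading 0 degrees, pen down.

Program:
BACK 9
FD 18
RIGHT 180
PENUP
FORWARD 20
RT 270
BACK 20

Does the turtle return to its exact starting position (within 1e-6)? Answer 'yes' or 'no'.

Answer: no

Derivation:
Executing turtle program step by step:
Start: pos=(0,0), heading=0, pen down
BK 9: (0,0) -> (-9,0) [heading=0, draw]
FD 18: (-9,0) -> (9,0) [heading=0, draw]
RT 180: heading 0 -> 180
PU: pen up
FD 20: (9,0) -> (-11,0) [heading=180, move]
RT 270: heading 180 -> 270
BK 20: (-11,0) -> (-11,20) [heading=270, move]
Final: pos=(-11,20), heading=270, 2 segment(s) drawn

Start position: (0, 0)
Final position: (-11, 20)
Distance = 22.825; >= 1e-6 -> NOT closed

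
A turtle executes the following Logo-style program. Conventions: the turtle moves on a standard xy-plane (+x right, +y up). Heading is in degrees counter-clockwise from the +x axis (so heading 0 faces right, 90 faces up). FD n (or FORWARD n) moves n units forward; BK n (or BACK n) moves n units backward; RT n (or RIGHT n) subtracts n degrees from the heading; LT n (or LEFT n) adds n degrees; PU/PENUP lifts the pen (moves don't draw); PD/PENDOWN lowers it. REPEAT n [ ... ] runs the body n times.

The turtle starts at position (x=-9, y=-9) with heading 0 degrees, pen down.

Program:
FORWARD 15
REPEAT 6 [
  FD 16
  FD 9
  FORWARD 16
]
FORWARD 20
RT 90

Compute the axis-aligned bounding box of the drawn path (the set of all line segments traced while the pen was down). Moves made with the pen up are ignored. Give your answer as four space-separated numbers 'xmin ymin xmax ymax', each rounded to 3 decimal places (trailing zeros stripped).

Answer: -9 -9 272 -9

Derivation:
Executing turtle program step by step:
Start: pos=(-9,-9), heading=0, pen down
FD 15: (-9,-9) -> (6,-9) [heading=0, draw]
REPEAT 6 [
  -- iteration 1/6 --
  FD 16: (6,-9) -> (22,-9) [heading=0, draw]
  FD 9: (22,-9) -> (31,-9) [heading=0, draw]
  FD 16: (31,-9) -> (47,-9) [heading=0, draw]
  -- iteration 2/6 --
  FD 16: (47,-9) -> (63,-9) [heading=0, draw]
  FD 9: (63,-9) -> (72,-9) [heading=0, draw]
  FD 16: (72,-9) -> (88,-9) [heading=0, draw]
  -- iteration 3/6 --
  FD 16: (88,-9) -> (104,-9) [heading=0, draw]
  FD 9: (104,-9) -> (113,-9) [heading=0, draw]
  FD 16: (113,-9) -> (129,-9) [heading=0, draw]
  -- iteration 4/6 --
  FD 16: (129,-9) -> (145,-9) [heading=0, draw]
  FD 9: (145,-9) -> (154,-9) [heading=0, draw]
  FD 16: (154,-9) -> (170,-9) [heading=0, draw]
  -- iteration 5/6 --
  FD 16: (170,-9) -> (186,-9) [heading=0, draw]
  FD 9: (186,-9) -> (195,-9) [heading=0, draw]
  FD 16: (195,-9) -> (211,-9) [heading=0, draw]
  -- iteration 6/6 --
  FD 16: (211,-9) -> (227,-9) [heading=0, draw]
  FD 9: (227,-9) -> (236,-9) [heading=0, draw]
  FD 16: (236,-9) -> (252,-9) [heading=0, draw]
]
FD 20: (252,-9) -> (272,-9) [heading=0, draw]
RT 90: heading 0 -> 270
Final: pos=(272,-9), heading=270, 20 segment(s) drawn

Segment endpoints: x in {-9, 6, 22, 31, 47, 63, 72, 88, 104, 113, 129, 145, 154, 170, 186, 195, 211, 227, 236, 252, 272}, y in {-9}
xmin=-9, ymin=-9, xmax=272, ymax=-9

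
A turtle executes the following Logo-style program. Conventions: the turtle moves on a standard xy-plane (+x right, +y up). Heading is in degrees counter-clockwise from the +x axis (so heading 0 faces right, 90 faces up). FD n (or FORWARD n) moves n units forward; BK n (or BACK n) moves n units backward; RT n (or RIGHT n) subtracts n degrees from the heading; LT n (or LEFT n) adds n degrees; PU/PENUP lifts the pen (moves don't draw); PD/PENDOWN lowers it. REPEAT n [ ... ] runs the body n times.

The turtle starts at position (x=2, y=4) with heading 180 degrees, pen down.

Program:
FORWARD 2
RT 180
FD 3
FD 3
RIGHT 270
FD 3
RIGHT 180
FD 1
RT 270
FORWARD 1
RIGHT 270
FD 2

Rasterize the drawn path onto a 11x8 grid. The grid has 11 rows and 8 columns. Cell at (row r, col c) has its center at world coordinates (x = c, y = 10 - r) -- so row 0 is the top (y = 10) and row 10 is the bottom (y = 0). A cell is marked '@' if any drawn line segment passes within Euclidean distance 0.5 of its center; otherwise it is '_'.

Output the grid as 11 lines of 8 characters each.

Segment 0: (2,4) -> (0,4)
Segment 1: (0,4) -> (3,4)
Segment 2: (3,4) -> (6,4)
Segment 3: (6,4) -> (6,7)
Segment 4: (6,7) -> (6,6)
Segment 5: (6,6) -> (7,6)
Segment 6: (7,6) -> (7,8)

Answer: ________
________
_______@
______@@
______@@
______@_
@@@@@@@_
________
________
________
________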